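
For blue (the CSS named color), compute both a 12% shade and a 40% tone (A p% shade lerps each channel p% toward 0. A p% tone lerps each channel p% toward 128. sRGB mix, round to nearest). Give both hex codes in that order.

CSS blue is rgb(0, 0, 255).
12% shade:
  R: 0 + 0.12×(0−0) = 0 + 0 = 0 → 0
  G: 0 + 0 = 0 → 0
  B: 255 + 0.12×(0−255) = 255 − 30.6 = 224.4 → 224
  → #0000E0
40% tone:
  R: 0 + 51.2 = 51.2 → 51
  G: 0 + 51.2 = 51.2 → 51
  B: 255 + 0.4×(128−255) = 255 − 50.8 = 204.2 → 204
  → #3333CC

#0000E0, #3333CC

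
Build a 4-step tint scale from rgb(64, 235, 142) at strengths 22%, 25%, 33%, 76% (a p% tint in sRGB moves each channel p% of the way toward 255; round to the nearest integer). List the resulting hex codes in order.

22%: (64 + 42.02 = 106.02→106, 235 + 4.4 = 239.4→239, 142 + 24.86 = 166.86→167) → #6AEFA7
25%: (64 + 47.75 = 111.75→112, 235 + 5 = 240→240, 142 + 28.25 = 170.25→170) → #70F0AA
33%: (64 + 63.03 = 127.03→127, 235 + 6.6 = 241.6→242, 142 + 37.29 = 179.29→179) → #7FF2B3
76%: (64 + 145.16 = 209.16→209, 235 + 15.2 = 250.2→250, 142 + 85.88 = 227.88→228) → #D1FAE4

#6AEFA7, #70F0AA, #7FF2B3, #D1FAE4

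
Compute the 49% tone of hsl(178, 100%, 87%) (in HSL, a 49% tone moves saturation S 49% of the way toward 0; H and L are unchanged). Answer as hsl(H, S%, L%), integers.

S moves 49% from 100 toward 0: 100 − 49 = 51 → 51.
H and L are unchanged.

hsl(178, 51%, 87%)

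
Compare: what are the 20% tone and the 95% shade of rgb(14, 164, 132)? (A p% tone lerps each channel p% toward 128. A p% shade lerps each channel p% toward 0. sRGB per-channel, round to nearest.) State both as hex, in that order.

#259d83, #010807

20% tone:
  R: 14 + 22.8 = 36.8 → 37
  G: 164 + 0.2×(128−164) = 164 − 7.2 = 156.8 → 157
  B: 132 + 0.2×(128−132) = 132 − 0.8 = 131.2 → 131
  → #259d83
95% shade:
  R: 14 − 13.3 = 0.7 → 1
  G: 164 − 155.8 = 8.2 → 8
  B: 132 + 0.95×(0−132) = 132 − 125.4 = 6.6 → 7
  → #010807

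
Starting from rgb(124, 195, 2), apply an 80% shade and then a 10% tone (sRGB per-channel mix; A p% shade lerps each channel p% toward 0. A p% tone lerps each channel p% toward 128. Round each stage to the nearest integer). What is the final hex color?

Per channel, c → c + 0.8(0 − c):
  R: 124 + 0.8×(0−124) = 124 − 99.2 = 24.8 → 25
  G: 195 − 156 = 39 → 39
  B: 2 + 0.8×(0−2) = 2 − 1.6 = 0.4 → 0
After the shade: rgb(25, 39, 0) = #192700.
A 10% tone moves each channel 10% toward 128:
  R: 25 + 0.1×(128−25) = 25 + 10.3 = 35.3 → 35
  G: 39 + 0.1×(128−39) = 39 + 8.9 = 47.9 → 48
  B: 0 + 12.8 = 12.8 → 13
rgb(35, 48, 13) = #23300D.

#23300D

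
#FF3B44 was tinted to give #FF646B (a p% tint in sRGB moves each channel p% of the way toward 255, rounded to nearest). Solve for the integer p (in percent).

21%

#FF3B44 is rgb(255, 59, 68); #FF646B is rgb(255, 100, 107).
On the G channel (widest range): 100 ≈ 59 + (p/100)(255 − 59), so p ≈ 100×(100 − 59)/(255 − 59) = 4100/196 = 20.92.
p = 21 reproduces all three channels after rounding.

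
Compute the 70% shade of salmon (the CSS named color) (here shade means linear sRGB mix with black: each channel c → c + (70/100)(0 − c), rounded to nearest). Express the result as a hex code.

#4B2622

CSS salmon is rgb(250, 128, 114).
A 70% shade moves each channel 70% toward 0:
  R: 250 + 0.7×(0−250) = 250 − 175 = 75 → 75
  G: 128 − 89.6 = 38.4 → 38
  B: 114 + 0.7×(0−114) = 114 − 79.8 = 34.2 → 34
rgb(75, 38, 34) = #4B2622.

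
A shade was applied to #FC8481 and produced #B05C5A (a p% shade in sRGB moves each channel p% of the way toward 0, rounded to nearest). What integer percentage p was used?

#FC8481 is rgb(252, 132, 129); #B05C5A is rgb(176, 92, 90).
On the R channel (widest range): 176 ≈ 252 + (p/100)(0 − 252), so p ≈ 100×(176 − 252)/(0 − 252) = -7600/-252 = 30.16.
p = 30 reproduces all three channels after rounding.

30%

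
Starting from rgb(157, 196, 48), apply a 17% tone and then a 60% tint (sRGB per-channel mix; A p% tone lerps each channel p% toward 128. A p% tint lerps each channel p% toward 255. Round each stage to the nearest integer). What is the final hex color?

A 17% tone moves each channel 17% toward 128:
  R: 157 + 0.17×(128−157) = 157 − 4.93 = 152.07 → 152
  G: 196 + 0.17×(128−196) = 196 − 11.56 = 184.44 → 184
  B: 48 + 13.6 = 61.6 → 62
After the tone: rgb(152, 184, 62) = #98b83e.
A 60% tint moves each channel 60% toward 255:
  R: 152 + 61.8 = 213.8 → 214
  G: 184 + 42.6 = 226.6 → 227
  B: 62 + 0.6×(255−62) = 62 + 115.8 = 177.8 → 178
rgb(214, 227, 178) = #d6e3b2.

#d6e3b2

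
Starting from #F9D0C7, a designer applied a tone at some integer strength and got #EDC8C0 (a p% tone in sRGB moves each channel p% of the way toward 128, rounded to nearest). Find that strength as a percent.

#F9D0C7 is rgb(249, 208, 199); #EDC8C0 is rgb(237, 200, 192).
On the R channel (widest range): 237 ≈ 249 + (p/100)(128 − 249), so p ≈ 100×(237 − 249)/(128 − 249) = -1200/-121 = 9.92.
p = 10 reproduces all three channels after rounding.

10%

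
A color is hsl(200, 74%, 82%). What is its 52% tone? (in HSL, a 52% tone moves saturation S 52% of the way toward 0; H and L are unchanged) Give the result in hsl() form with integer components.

S moves 52% from 74 toward 0: 74 − 38.48 = 35.52 → 36.
H and L are unchanged.

hsl(200, 36%, 82%)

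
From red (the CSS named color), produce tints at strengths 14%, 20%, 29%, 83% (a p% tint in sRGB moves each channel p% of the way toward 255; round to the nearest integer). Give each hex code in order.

#ff2424, #ff3333, #ff4a4a, #ffd4d4

CSS red is rgb(255, 0, 0).
14%: (255→255, 0 + 35.7 = 35.7→36, 0 + 35.7 = 35.7→36) → #ff2424
20%: (255→255, 0 + 51 = 51→51, 0 + 51 = 51→51) → #ff3333
29%: (255→255, 0 + 73.95 = 73.95→74, 0 + 73.95 = 73.95→74) → #ff4a4a
83%: (255→255, 0 + 211.65 = 211.65→212, 0 + 211.65 = 211.65→212) → #ffd4d4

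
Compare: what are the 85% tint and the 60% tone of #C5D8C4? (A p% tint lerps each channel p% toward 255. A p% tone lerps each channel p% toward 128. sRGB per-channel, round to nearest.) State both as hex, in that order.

#F6F9F6, #9CA39B

#C5D8C4 is rgb(197, 216, 196).
85% tint:
  R: 197 + 0.85×(255−197) = 197 + 49.3 = 246.3 → 246
  G: 216 + 33.15 = 249.15 → 249
  B: 196 + 50.15 = 246.15 → 246
  → #F6F9F6
60% tone:
  R: 197 + 0.6×(128−197) = 197 − 41.4 = 155.6 → 156
  G: 216 + 0.6×(128−216) = 216 − 52.8 = 163.2 → 163
  B: 196 + 0.6×(128−196) = 196 − 40.8 = 155.2 → 155
  → #9CA39B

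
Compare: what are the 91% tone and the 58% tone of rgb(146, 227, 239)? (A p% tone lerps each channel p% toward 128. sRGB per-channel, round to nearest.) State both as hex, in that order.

#82898A, #88AAAF

91% tone:
  R: 146 − 16.38 = 129.62 → 130
  G: 227 − 90.09 = 136.91 → 137
  B: 239 + 0.91×(128−239) = 239 − 101.01 = 137.99 → 138
  → #82898A
58% tone:
  R: 146 + 0.58×(128−146) = 146 − 10.44 = 135.56 → 136
  G: 227 + 0.58×(128−227) = 227 − 57.42 = 169.58 → 170
  B: 239 − 64.38 = 174.62 → 175
  → #88AAAF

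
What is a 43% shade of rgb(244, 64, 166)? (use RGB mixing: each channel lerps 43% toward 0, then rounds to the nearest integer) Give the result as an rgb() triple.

rgb(139, 36, 95)

Lerp each channel 43% toward 0:
  R: 244 + 0.43×(0−244) = 244 − 104.92 = 139.08 → 139
  G: 64 + 0.43×(0−64) = 64 − 27.52 = 36.48 → 36
  B: 166 + 0.43×(0−166) = 166 − 71.38 = 94.62 → 95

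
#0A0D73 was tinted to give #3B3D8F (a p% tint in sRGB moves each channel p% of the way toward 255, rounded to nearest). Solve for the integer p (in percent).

20%

#0A0D73 is rgb(10, 13, 115); #3B3D8F is rgb(59, 61, 143).
On the R channel (widest range): 59 ≈ 10 + (p/100)(255 − 10), so p ≈ 100×(59 − 10)/(255 − 10) = 4900/245 = 20.00.
p = 20 reproduces all three channels after rounding.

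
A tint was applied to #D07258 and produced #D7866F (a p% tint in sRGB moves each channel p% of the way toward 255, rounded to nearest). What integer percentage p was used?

#D07258 is rgb(208, 114, 88); #D7866F is rgb(215, 134, 111).
On the B channel (widest range): 111 ≈ 88 + (p/100)(255 − 88), so p ≈ 100×(111 − 88)/(255 − 88) = 2300/167 = 13.77.
p = 14 reproduces all three channels after rounding.

14%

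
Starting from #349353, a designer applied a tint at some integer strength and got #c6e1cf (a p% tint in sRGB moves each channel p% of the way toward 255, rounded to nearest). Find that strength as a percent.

72%

#349353 is rgb(52, 147, 83); #c6e1cf is rgb(198, 225, 207).
On the R channel (widest range): 198 ≈ 52 + (p/100)(255 − 52), so p ≈ 100×(198 − 52)/(255 − 52) = 14600/203 = 71.92.
p = 72 reproduces all three channels after rounding.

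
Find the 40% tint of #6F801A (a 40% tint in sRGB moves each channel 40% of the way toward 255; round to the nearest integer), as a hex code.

#A9B376

#6F801A is rgb(111, 128, 26).
Per channel, c → c + 0.4(255 − c):
  R: 111 + 0.4×(255−111) = 111 + 57.6 = 168.6 → 169
  G: 128 + 0.4×(255−128) = 128 + 50.8 = 178.8 → 179
  B: 26 + 0.4×(255−26) = 26 + 91.6 = 117.6 → 118
rgb(169, 179, 118) = #A9B376.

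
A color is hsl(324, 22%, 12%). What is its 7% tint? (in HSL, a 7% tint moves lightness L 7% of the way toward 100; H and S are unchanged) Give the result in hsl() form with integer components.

hsl(324, 22%, 18%)

L moves 7% from 12 toward 100: 12 + 6.16 = 18.16 → 18.
H and S are unchanged.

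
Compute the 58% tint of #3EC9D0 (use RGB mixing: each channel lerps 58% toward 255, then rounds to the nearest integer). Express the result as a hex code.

#3EC9D0 is rgb(62, 201, 208).
Lerp each channel 58% toward 255:
  R: 62 + 111.94 = 173.94 → 174
  G: 201 + 0.58×(255−201) = 201 + 31.32 = 232.32 → 232
  B: 208 + 27.26 = 235.26 → 235
rgb(174, 232, 235) = #AEE8EB.

#AEE8EB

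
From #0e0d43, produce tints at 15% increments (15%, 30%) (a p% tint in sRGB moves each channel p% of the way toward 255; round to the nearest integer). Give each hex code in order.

#0e0d43 is rgb(14, 13, 67).
15%: (14 + 36.15 = 50.15→50, 13 + 36.3 = 49.3→49, 67 + 28.2 = 95.2→95) → #32315f
30%: (14 + 72.3 = 86.3→86, 13 + 72.6 = 85.6→86, 67 + 56.4 = 123.4→123) → #56567b

#32315f, #56567b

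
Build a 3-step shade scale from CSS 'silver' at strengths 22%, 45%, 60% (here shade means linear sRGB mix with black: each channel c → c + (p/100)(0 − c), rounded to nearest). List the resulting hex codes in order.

CSS silver is rgb(192, 192, 192).
22%: (192 − 42.24 = 149.76→150, 192 − 42.24 = 149.76→150, 192 − 42.24 = 149.76→150) → #969696
45%: (192 − 86.4 = 105.6→106, 192 − 86.4 = 105.6→106, 192 − 86.4 = 105.6→106) → #6A6A6A
60%: (192 − 115.2 = 76.8→77, 192 − 115.2 = 76.8→77, 192 − 115.2 = 76.8→77) → #4D4D4D

#969696, #6A6A6A, #4D4D4D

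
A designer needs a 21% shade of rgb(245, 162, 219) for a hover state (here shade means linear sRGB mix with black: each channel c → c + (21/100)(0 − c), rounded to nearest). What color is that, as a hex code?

#C280AD

A 21% shade moves each channel 21% toward 0:
  R: 245 − 51.45 = 193.55 → 194
  G: 162 − 34.02 = 127.98 → 128
  B: 219 + 0.21×(0−219) = 219 − 45.99 = 173.01 → 173
rgb(194, 128, 173) = #C280AD.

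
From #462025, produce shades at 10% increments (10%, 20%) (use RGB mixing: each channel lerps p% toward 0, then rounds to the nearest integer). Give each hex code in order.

#462025 is rgb(70, 32, 37).
10%: (70 − 7 = 63→63, 32 − 3.2 = 28.8→29, 37 − 3.7 = 33.3→33) → #3F1D21
20%: (70 − 14 = 56→56, 32 − 6.4 = 25.6→26, 37 − 7.4 = 29.6→30) → #381A1E

#3F1D21, #381A1E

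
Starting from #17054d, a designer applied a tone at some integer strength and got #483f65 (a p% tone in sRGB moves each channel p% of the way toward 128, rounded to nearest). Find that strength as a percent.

47%

#17054d is rgb(23, 5, 77); #483f65 is rgb(72, 63, 101).
On the G channel (widest range): 63 ≈ 5 + (p/100)(128 − 5), so p ≈ 100×(63 − 5)/(128 − 5) = 5800/123 = 47.15.
p = 47 reproduces all three channels after rounding.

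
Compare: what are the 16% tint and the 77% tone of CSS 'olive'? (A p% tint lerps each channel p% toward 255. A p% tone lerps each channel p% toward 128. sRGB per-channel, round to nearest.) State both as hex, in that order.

CSS olive is rgb(128, 128, 0).
16% tint:
  R: 128 + 0.16×(255−128) = 128 + 20.32 = 148.32 → 148
  G: 128 + 20.32 = 148.32 → 148
  B: 0 + 0.16×(255−0) = 0 + 40.8 = 40.8 → 41
  → #949429
77% tone:
  R: 128 + 0.77×(128−128) = 128 + 0 = 128 → 128
  G: 128 + 0 = 128 → 128
  B: 0 + 98.56 = 98.56 → 99
  → #808063

#949429, #808063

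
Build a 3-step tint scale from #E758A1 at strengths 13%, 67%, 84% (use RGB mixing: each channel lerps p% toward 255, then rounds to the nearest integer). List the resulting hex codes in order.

#EA6EAD, #F7C8E0, #FBE4F0

#E758A1 is rgb(231, 88, 161).
13%: (231 + 3.12 = 234.12→234, 88 + 21.71 = 109.71→110, 161 + 12.22 = 173.22→173) → #EA6EAD
67%: (231 + 16.08 = 247.08→247, 88 + 111.89 = 199.89→200, 161 + 62.98 = 223.98→224) → #F7C8E0
84%: (231 + 20.16 = 251.16→251, 88 + 140.28 = 228.28→228, 161 + 78.96 = 239.96→240) → #FBE4F0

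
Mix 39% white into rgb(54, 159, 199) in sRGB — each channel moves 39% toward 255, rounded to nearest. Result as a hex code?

#84C4DD

A 39% tint moves each channel 39% toward 255:
  R: 54 + 78.39 = 132.39 → 132
  G: 159 + 0.39×(255−159) = 159 + 37.44 = 196.44 → 196
  B: 199 + 21.84 = 220.84 → 221
rgb(132, 196, 221) = #84C4DD.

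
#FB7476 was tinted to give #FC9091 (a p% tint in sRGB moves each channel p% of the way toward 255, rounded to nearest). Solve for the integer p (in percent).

20%

#FB7476 is rgb(251, 116, 118); #FC9091 is rgb(252, 144, 145).
On the G channel (widest range): 144 ≈ 116 + (p/100)(255 − 116), so p ≈ 100×(144 − 116)/(255 − 116) = 2800/139 = 20.14.
p = 20 reproduces all three channels after rounding.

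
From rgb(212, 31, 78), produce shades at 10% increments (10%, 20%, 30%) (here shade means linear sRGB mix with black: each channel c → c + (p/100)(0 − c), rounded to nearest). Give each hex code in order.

#bf1c46, #aa193e, #941637

10%: (212 − 21.2 = 190.8→191, 31 − 3.1 = 27.9→28, 78 − 7.8 = 70.2→70) → #bf1c46
20%: (212 − 42.4 = 169.6→170, 31 − 6.2 = 24.8→25, 78 − 15.6 = 62.4→62) → #aa193e
30%: (212 − 63.6 = 148.4→148, 31 − 9.3 = 21.7→22, 78 − 23.4 = 54.6→55) → #941637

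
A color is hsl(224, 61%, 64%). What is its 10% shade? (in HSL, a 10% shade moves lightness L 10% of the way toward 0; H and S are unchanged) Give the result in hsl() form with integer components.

L moves 10% from 64 toward 0: 64 − 6.4 = 57.6 → 58.
H and S are unchanged.

hsl(224, 61%, 58%)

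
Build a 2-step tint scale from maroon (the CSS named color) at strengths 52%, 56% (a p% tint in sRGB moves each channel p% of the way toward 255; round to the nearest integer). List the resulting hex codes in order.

CSS maroon is rgb(128, 0, 0).
52%: (128 + 66.04 = 194.04→194, 0 + 132.6 = 132.6→133, 0 + 132.6 = 132.6→133) → #C28585
56%: (128 + 71.12 = 199.12→199, 0 + 142.8 = 142.8→143, 0 + 142.8 = 142.8→143) → #C78F8F

#C28585, #C78F8F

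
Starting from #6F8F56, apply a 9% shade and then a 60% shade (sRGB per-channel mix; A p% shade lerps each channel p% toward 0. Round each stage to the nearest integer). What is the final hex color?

#28341F

#6F8F56 is rgb(111, 143, 86).
Per channel, c → c + 0.09(0 − c):
  R: 111 − 9.99 = 101.01 → 101
  G: 143 − 12.87 = 130.13 → 130
  B: 86 − 7.74 = 78.26 → 78
After the shade: rgb(101, 130, 78) = #65824E.
A 60% shade moves each channel 60% toward 0:
  R: 101 − 60.6 = 40.4 → 40
  G: 130 + 0.6×(0−130) = 130 − 78 = 52 → 52
  B: 78 + 0.6×(0−78) = 78 − 46.8 = 31.2 → 31
rgb(40, 52, 31) = #28341F.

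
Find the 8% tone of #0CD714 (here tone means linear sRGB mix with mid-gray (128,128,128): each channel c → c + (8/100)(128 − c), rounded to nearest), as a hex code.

#15D01D

#0CD714 is rgb(12, 215, 20).
Per channel, c → c + 0.08(128 − c):
  R: 12 + 0.08×(128−12) = 12 + 9.28 = 21.28 → 21
  G: 215 − 6.96 = 208.04 → 208
  B: 20 + 0.08×(128−20) = 20 + 8.64 = 28.64 → 29
rgb(21, 208, 29) = #15D01D.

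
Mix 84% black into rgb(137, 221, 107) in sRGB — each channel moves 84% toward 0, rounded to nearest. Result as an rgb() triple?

Per channel, c → c + 0.84(0 − c):
  R: 137 + 0.84×(0−137) = 137 − 115.08 = 21.92 → 22
  G: 221 − 185.64 = 35.36 → 35
  B: 107 + 0.84×(0−107) = 107 − 89.88 = 17.12 → 17

rgb(22, 35, 17)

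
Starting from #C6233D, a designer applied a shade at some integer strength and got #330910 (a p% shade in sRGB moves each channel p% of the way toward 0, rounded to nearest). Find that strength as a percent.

74%

#C6233D is rgb(198, 35, 61); #330910 is rgb(51, 9, 16).
On the R channel (widest range): 51 ≈ 198 + (p/100)(0 − 198), so p ≈ 100×(51 − 198)/(0 − 198) = -14700/-198 = 74.24.
p = 74 reproduces all three channels after rounding.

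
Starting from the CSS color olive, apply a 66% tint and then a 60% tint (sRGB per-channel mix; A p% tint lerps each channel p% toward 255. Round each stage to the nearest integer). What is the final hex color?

#eeeedc

CSS olive is rgb(128, 128, 0).
A 66% tint moves each channel 66% toward 255:
  R: 128 + 0.66×(255−128) = 128 + 83.82 = 211.82 → 212
  G: 128 + 0.66×(255−128) = 128 + 83.82 = 211.82 → 212
  B: 0 + 0.66×(255−0) = 0 + 168.3 = 168.3 → 168
After the tint: rgb(212, 212, 168) = #d4d4a8.
A 60% tint moves each channel 60% toward 255:
  R: 212 + 0.6×(255−212) = 212 + 25.8 = 237.8 → 238
  G: 212 + 25.8 = 237.8 → 238
  B: 168 + 52.2 = 220.2 → 220
rgb(238, 238, 220) = #eeeedc.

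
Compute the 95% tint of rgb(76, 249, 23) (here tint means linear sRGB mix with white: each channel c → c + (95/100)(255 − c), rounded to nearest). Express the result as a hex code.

Per channel, c → c + 0.95(255 − c):
  R: 76 + 0.95×(255−76) = 76 + 170.05 = 246.05 → 246
  G: 249 + 0.95×(255−249) = 249 + 5.7 = 254.7 → 255
  B: 23 + 0.95×(255−23) = 23 + 220.4 = 243.4 → 243
rgb(246, 255, 243) = #F6FFF3.

#F6FFF3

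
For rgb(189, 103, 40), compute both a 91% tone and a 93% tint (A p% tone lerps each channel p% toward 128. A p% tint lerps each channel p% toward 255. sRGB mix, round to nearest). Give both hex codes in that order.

#857e78, #faf4f0

91% tone:
  R: 189 + 0.91×(128−189) = 189 − 55.51 = 133.49 → 133
  G: 103 + 22.75 = 125.75 → 126
  B: 40 + 0.91×(128−40) = 40 + 80.08 = 120.08 → 120
  → #857e78
93% tint:
  R: 189 + 0.93×(255−189) = 189 + 61.38 = 250.38 → 250
  G: 103 + 141.36 = 244.36 → 244
  B: 40 + 0.93×(255−40) = 40 + 199.95 = 239.95 → 240
  → #faf4f0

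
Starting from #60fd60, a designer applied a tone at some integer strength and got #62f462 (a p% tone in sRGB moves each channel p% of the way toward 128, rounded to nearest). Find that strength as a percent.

7%

#60fd60 is rgb(96, 253, 96); #62f462 is rgb(98, 244, 98).
On the G channel (widest range): 244 ≈ 253 + (p/100)(128 − 253), so p ≈ 100×(244 − 253)/(128 − 253) = -900/-125 = 7.20.
p = 7 reproduces all three channels after rounding.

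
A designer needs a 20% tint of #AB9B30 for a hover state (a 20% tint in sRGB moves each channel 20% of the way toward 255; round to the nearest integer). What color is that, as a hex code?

#AB9B30 is rgb(171, 155, 48).
Per channel, c → c + 0.2(255 − c):
  R: 171 + 0.2×(255−171) = 171 + 16.8 = 187.8 → 188
  G: 155 + 20 = 175 → 175
  B: 48 + 41.4 = 89.4 → 89
rgb(188, 175, 89) = #BCAF59.

#BCAF59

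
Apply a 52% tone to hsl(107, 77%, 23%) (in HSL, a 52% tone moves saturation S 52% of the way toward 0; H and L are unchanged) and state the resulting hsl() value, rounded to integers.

hsl(107, 37%, 23%)

S moves 52% from 77 toward 0: 77 − 40.04 = 36.96 → 37.
H and L are unchanged.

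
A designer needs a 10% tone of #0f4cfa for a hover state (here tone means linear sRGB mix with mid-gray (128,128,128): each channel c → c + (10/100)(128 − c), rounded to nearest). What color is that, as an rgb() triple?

rgb(26, 81, 238)

#0f4cfa is rgb(15, 76, 250).
Lerp each channel 10% toward 128:
  R: 15 + 11.3 = 26.3 → 26
  G: 76 + 5.2 = 81.2 → 81
  B: 250 + 0.1×(128−250) = 250 − 12.2 = 237.8 → 238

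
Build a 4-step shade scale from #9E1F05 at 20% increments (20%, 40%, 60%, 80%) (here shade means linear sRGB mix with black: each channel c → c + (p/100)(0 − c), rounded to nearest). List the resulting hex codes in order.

#9E1F05 is rgb(158, 31, 5).
20%: (158 − 31.6 = 126.4→126, 31 − 6.2 = 24.8→25, 5 − 1 = 4→4) → #7E1904
40%: (158 − 63.2 = 94.8→95, 31 − 12.4 = 18.6→19, 5 − 2 = 3→3) → #5F1303
60%: (158 − 94.8 = 63.2→63, 31 − 18.6 = 12.4→12, 5 − 3 = 2→2) → #3F0C02
80%: (158 − 126.4 = 31.6→32, 31 − 24.8 = 6.2→6, 5 − 4 = 1→1) → #200601

#7E1904, #5F1303, #3F0C02, #200601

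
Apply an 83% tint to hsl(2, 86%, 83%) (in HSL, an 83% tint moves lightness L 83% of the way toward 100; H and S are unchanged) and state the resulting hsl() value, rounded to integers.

L moves 83% from 83 toward 100: 83 + 14.11 = 97.11 → 97.
H and S are unchanged.

hsl(2, 86%, 97%)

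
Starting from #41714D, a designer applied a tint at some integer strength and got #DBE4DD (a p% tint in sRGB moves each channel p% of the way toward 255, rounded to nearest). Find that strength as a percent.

#41714D is rgb(65, 113, 77); #DBE4DD is rgb(219, 228, 221).
On the R channel (widest range): 219 ≈ 65 + (p/100)(255 − 65), so p ≈ 100×(219 − 65)/(255 − 65) = 15400/190 = 81.05.
p = 81 reproduces all three channels after rounding.

81%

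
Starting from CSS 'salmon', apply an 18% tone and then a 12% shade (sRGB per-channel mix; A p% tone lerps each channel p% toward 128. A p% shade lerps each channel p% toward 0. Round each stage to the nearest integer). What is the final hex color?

#C97167

CSS salmon is rgb(250, 128, 114).
Per channel, c → c + 0.18(128 − c):
  R: 250 + 0.18×(128−250) = 250 − 21.96 = 228.04 → 228
  G: 128 + 0.18×(128−128) = 128 + 0 = 128 → 128
  B: 114 + 0.18×(128−114) = 114 + 2.52 = 116.52 → 117
After the tone: rgb(228, 128, 117) = #E48075.
A 12% shade moves each channel 12% toward 0:
  R: 228 + 0.12×(0−228) = 228 − 27.36 = 200.64 → 201
  G: 128 + 0.12×(0−128) = 128 − 15.36 = 112.64 → 113
  B: 117 + 0.12×(0−117) = 117 − 14.04 = 102.96 → 103
rgb(201, 113, 103) = #C97167.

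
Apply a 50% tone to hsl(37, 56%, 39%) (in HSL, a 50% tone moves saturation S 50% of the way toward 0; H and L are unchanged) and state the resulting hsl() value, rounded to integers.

S moves 50% from 56 toward 0: 56 − 28 = 28 → 28.
H and L are unchanged.

hsl(37, 28%, 39%)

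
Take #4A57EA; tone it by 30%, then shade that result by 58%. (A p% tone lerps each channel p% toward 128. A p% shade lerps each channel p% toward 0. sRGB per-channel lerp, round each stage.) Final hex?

#4A57EA is rgb(74, 87, 234).
Lerp each channel 30% toward 128:
  R: 74 + 0.3×(128−74) = 74 + 16.2 = 90.2 → 90
  G: 87 + 0.3×(128−87) = 87 + 12.3 = 99.3 → 99
  B: 234 + 0.3×(128−234) = 234 − 31.8 = 202.2 → 202
After the tone: rgb(90, 99, 202) = #5A63CA.
Per channel, c → c + 0.58(0 − c):
  R: 90 + 0.58×(0−90) = 90 − 52.2 = 37.8 → 38
  G: 99 + 0.58×(0−99) = 99 − 57.42 = 41.58 → 42
  B: 202 + 0.58×(0−202) = 202 − 117.16 = 84.84 → 85
rgb(38, 42, 85) = #262A55.

#262A55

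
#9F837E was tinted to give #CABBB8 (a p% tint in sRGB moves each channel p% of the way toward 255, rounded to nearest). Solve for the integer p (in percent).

45%

#9F837E is rgb(159, 131, 126); #CABBB8 is rgb(202, 187, 184).
On the B channel (widest range): 184 ≈ 126 + (p/100)(255 − 126), so p ≈ 100×(184 − 126)/(255 − 126) = 5800/129 = 44.96.
p = 45 reproduces all three channels after rounding.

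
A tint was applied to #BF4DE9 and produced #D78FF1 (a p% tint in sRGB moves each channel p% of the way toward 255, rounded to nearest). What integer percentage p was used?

37%

#BF4DE9 is rgb(191, 77, 233); #D78FF1 is rgb(215, 143, 241).
On the G channel (widest range): 143 ≈ 77 + (p/100)(255 − 77), so p ≈ 100×(143 − 77)/(255 − 77) = 6600/178 = 37.08.
p = 37 reproduces all three channels after rounding.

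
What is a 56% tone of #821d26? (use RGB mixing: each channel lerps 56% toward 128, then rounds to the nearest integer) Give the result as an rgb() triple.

#821d26 is rgb(130, 29, 38).
A 56% tone moves each channel 56% toward 128:
  R: 130 + 0.56×(128−130) = 130 − 1.12 = 128.88 → 129
  G: 29 + 55.44 = 84.44 → 84
  B: 38 + 0.56×(128−38) = 38 + 50.4 = 88.4 → 88

rgb(129, 84, 88)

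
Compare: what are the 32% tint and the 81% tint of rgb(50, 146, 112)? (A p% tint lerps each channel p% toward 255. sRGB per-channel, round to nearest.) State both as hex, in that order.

32% tint:
  R: 50 + 65.6 = 115.6 → 116
  G: 146 + 34.88 = 180.88 → 181
  B: 112 + 0.32×(255−112) = 112 + 45.76 = 157.76 → 158
  → #74B59E
81% tint:
  R: 50 + 0.81×(255−50) = 50 + 166.05 = 216.05 → 216
  G: 146 + 88.29 = 234.29 → 234
  B: 112 + 0.81×(255−112) = 112 + 115.83 = 227.83 → 228
  → #D8EAE4

#74B59E, #D8EAE4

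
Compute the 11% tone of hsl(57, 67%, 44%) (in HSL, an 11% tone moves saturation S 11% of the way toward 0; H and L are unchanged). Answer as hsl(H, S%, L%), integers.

S moves 11% from 67 toward 0: 67 − 7.37 = 59.63 → 60.
H and L are unchanged.

hsl(57, 60%, 44%)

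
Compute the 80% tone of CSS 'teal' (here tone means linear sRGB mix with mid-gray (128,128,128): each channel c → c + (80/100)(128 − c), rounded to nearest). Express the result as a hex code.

#668080

CSS teal is rgb(0, 128, 128).
Lerp each channel 80% toward 128:
  R: 0 + 0.8×(128−0) = 0 + 102.4 = 102.4 → 102
  G: 128 + 0 = 128 → 128
  B: 128 + 0 = 128 → 128
rgb(102, 128, 128) = #668080.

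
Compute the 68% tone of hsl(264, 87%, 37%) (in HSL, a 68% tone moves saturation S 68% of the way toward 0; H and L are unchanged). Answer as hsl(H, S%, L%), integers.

hsl(264, 28%, 37%)

S moves 68% from 87 toward 0: 87 − 59.16 = 27.84 → 28.
H and L are unchanged.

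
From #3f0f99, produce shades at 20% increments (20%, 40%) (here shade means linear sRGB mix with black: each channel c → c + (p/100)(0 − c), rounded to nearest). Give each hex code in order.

#320c7a, #26095c

#3f0f99 is rgb(63, 15, 153).
20%: (63 − 12.6 = 50.4→50, 15 − 3 = 12→12, 153 − 30.6 = 122.4→122) → #320c7a
40%: (63 − 25.2 = 37.8→38, 15 − 6 = 9→9, 153 − 61.2 = 91.8→92) → #26095c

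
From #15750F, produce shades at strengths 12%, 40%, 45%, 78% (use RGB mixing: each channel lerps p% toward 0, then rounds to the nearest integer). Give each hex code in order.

#12670D, #0D4609, #0C4008, #051A03

#15750F is rgb(21, 117, 15).
12%: (21 − 2.52 = 18.48→18, 117 − 14.04 = 102.96→103, 15 − 1.8 = 13.2→13) → #12670D
40%: (21 − 8.4 = 12.6→13, 117 − 46.8 = 70.2→70, 15 − 6 = 9→9) → #0D4609
45%: (21 − 9.45 = 11.55→12, 117 − 52.65 = 64.35→64, 15 − 6.75 = 8.25→8) → #0C4008
78%: (21 − 16.38 = 4.62→5, 117 − 91.26 = 25.74→26, 15 − 11.7 = 3.3→3) → #051A03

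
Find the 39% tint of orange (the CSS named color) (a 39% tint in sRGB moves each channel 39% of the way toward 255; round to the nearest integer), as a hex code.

CSS orange is rgb(255, 165, 0).
A 39% tint moves each channel 39% toward 255:
  R: 255 + 0.39×(255−255) = 255 + 0 = 255 → 255
  G: 165 + 35.1 = 200.1 → 200
  B: 0 + 0.39×(255−0) = 0 + 99.45 = 99.45 → 99
rgb(255, 200, 99) = #FFC863.

#FFC863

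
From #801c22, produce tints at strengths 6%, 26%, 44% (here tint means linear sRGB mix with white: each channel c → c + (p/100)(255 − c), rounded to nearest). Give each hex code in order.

#882a2f, #a1575b, #b88083

#801c22 is rgb(128, 28, 34).
6%: (128 + 7.62 = 135.62→136, 28 + 13.62 = 41.62→42, 34 + 13.26 = 47.26→47) → #882a2f
26%: (128 + 33.02 = 161.02→161, 28 + 59.02 = 87.02→87, 34 + 57.46 = 91.46→91) → #a1575b
44%: (128 + 55.88 = 183.88→184, 28 + 99.88 = 127.88→128, 34 + 97.24 = 131.24→131) → #b88083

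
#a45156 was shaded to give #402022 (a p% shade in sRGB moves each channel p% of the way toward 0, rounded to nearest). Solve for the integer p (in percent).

61%

#a45156 is rgb(164, 81, 86); #402022 is rgb(64, 32, 34).
On the R channel (widest range): 64 ≈ 164 + (p/100)(0 − 164), so p ≈ 100×(64 − 164)/(0 − 164) = -10000/-164 = 60.98.
p = 61 reproduces all three channels after rounding.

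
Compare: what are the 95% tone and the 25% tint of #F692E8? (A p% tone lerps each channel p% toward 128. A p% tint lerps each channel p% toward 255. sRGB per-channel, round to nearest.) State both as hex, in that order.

#F692E8 is rgb(246, 146, 232).
95% tone:
  R: 246 + 0.95×(128−246) = 246 − 112.1 = 133.9 → 134
  G: 146 − 17.1 = 128.9 → 129
  B: 232 + 0.95×(128−232) = 232 − 98.8 = 133.2 → 133
  → #868185
25% tint:
  R: 246 + 2.25 = 248.25 → 248
  G: 146 + 0.25×(255−146) = 146 + 27.25 = 173.25 → 173
  B: 232 + 0.25×(255−232) = 232 + 5.75 = 237.75 → 238
  → #F8ADEE

#868185, #F8ADEE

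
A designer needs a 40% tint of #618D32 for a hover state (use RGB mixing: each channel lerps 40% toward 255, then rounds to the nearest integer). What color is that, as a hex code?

#618D32 is rgb(97, 141, 50).
Per channel, c → c + 0.4(255 − c):
  R: 97 + 63.2 = 160.2 → 160
  G: 141 + 0.4×(255−141) = 141 + 45.6 = 186.6 → 187
  B: 50 + 82 = 132 → 132
rgb(160, 187, 132) = #A0BB84.

#A0BB84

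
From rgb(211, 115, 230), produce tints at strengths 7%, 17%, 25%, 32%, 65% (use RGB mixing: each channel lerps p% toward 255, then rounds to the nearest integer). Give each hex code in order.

#D67DE8, #DA8BEA, #DE96EC, #E1A0EE, #F0CEF6

7%: (211 + 3.08 = 214.08→214, 115 + 9.8 = 124.8→125, 230 + 1.75 = 231.75→232) → #D67DE8
17%: (211 + 7.48 = 218.48→218, 115 + 23.8 = 138.8→139, 230 + 4.25 = 234.25→234) → #DA8BEA
25%: (211 + 11 = 222→222, 115 + 35 = 150→150, 230 + 6.25 = 236.25→236) → #DE96EC
32%: (211 + 14.08 = 225.08→225, 115 + 44.8 = 159.8→160, 230 + 8 = 238→238) → #E1A0EE
65%: (211 + 28.6 = 239.6→240, 115 + 91 = 206→206, 230 + 16.25 = 246.25→246) → #F0CEF6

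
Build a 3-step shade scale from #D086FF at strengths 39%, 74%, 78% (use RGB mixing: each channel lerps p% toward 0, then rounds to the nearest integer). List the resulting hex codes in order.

#D086FF is rgb(208, 134, 255).
39%: (208 − 81.12 = 126.88→127, 134 − 52.26 = 81.74→82, 255 − 99.45 = 155.55→156) → #7F529C
74%: (208 − 153.92 = 54.08→54, 134 − 99.16 = 34.84→35, 255 − 188.7 = 66.3→66) → #362342
78%: (208 − 162.24 = 45.76→46, 134 − 104.52 = 29.48→29, 255 − 198.9 = 56.1→56) → #2E1D38

#7F529C, #362342, #2E1D38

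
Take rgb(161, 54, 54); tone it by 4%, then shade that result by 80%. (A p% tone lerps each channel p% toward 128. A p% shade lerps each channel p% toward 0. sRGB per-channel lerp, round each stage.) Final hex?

Per channel, c → c + 0.04(128 − c):
  R: 161 − 1.32 = 159.68 → 160
  G: 54 + 0.04×(128−54) = 54 + 2.96 = 56.96 → 57
  B: 54 + 2.96 = 56.96 → 57
After the tone: rgb(160, 57, 57) = #A03939.
Per channel, c → c + 0.8(0 − c):
  R: 160 + 0.8×(0−160) = 160 − 128 = 32 → 32
  G: 57 + 0.8×(0−57) = 57 − 45.6 = 11.4 → 11
  B: 57 + 0.8×(0−57) = 57 − 45.6 = 11.4 → 11
rgb(32, 11, 11) = #200B0B.

#200B0B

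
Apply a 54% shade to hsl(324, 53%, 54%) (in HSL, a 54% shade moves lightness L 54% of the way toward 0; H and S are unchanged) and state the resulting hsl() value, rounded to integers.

L moves 54% from 54 toward 0: 54 − 29.16 = 24.84 → 25.
H and S are unchanged.

hsl(324, 53%, 25%)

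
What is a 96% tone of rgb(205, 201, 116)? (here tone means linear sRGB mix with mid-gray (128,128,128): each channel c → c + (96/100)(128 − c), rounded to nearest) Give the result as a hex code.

Per channel, c → c + 0.96(128 − c):
  R: 205 + 0.96×(128−205) = 205 − 73.92 = 131.08 → 131
  G: 201 + 0.96×(128−201) = 201 − 70.08 = 130.92 → 131
  B: 116 + 0.96×(128−116) = 116 + 11.52 = 127.52 → 128
rgb(131, 131, 128) = #838380.

#838380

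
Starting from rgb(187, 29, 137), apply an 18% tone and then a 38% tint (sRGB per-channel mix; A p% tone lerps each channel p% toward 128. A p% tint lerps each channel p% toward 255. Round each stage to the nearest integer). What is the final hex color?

#CE7EB5

Lerp each channel 18% toward 128:
  R: 187 − 10.62 = 176.38 → 176
  G: 29 + 17.82 = 46.82 → 47
  B: 137 + 0.18×(128−137) = 137 − 1.62 = 135.38 → 135
After the tone: rgb(176, 47, 135) = #B02F87.
Lerp each channel 38% toward 255:
  R: 176 + 0.38×(255−176) = 176 + 30.02 = 206.02 → 206
  G: 47 + 79.04 = 126.04 → 126
  B: 135 + 0.38×(255−135) = 135 + 45.6 = 180.6 → 181
rgb(206, 126, 181) = #CE7EB5.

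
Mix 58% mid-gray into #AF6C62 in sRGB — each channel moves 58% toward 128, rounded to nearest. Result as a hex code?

#947873

#AF6C62 is rgb(175, 108, 98).
Per channel, c → c + 0.58(128 − c):
  R: 175 − 27.26 = 147.74 → 148
  G: 108 + 11.6 = 119.6 → 120
  B: 98 + 0.58×(128−98) = 98 + 17.4 = 115.4 → 115
rgb(148, 120, 115) = #947873.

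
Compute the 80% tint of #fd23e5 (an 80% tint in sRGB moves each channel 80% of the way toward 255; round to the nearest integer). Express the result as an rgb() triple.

rgb(255, 211, 250)

#fd23e5 is rgb(253, 35, 229).
Per channel, c → c + 0.8(255 − c):
  R: 253 + 0.8×(255−253) = 253 + 1.6 = 254.6 → 255
  G: 35 + 176 = 211 → 211
  B: 229 + 0.8×(255−229) = 229 + 20.8 = 249.8 → 250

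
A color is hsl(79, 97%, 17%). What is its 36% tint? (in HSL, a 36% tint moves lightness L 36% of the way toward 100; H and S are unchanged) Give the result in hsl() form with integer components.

L moves 36% from 17 toward 100: 17 + 29.88 = 46.88 → 47.
H and S are unchanged.

hsl(79, 97%, 47%)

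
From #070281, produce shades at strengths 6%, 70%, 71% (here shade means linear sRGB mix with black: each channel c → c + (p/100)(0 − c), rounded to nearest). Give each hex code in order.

#070279, #020127, #020125

#070281 is rgb(7, 2, 129).
6%: (7→7, 2→2, 129 − 7.74 = 121.26→121) → #070279
70%: (7 − 4.9 = 2.1→2, 2 − 1.4 = 0.6→1, 129 − 90.3 = 38.7→39) → #020127
71%: (7 − 4.97 = 2.03→2, 2 − 1.42 = 0.58→1, 129 − 91.59 = 37.41→37) → #020125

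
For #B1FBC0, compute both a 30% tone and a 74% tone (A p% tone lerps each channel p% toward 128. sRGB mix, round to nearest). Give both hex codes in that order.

#A2D6AD, #8DA091

#B1FBC0 is rgb(177, 251, 192).
30% tone:
  R: 177 − 14.7 = 162.3 → 162
  G: 251 − 36.9 = 214.1 → 214
  B: 192 + 0.3×(128−192) = 192 − 19.2 = 172.8 → 173
  → #A2D6AD
74% tone:
  R: 177 + 0.74×(128−177) = 177 − 36.26 = 140.74 → 141
  G: 251 − 91.02 = 159.98 → 160
  B: 192 + 0.74×(128−192) = 192 − 47.36 = 144.64 → 145
  → #8DA091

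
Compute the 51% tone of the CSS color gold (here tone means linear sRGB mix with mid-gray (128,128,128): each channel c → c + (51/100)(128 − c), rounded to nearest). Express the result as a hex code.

#BEAB41

CSS gold is rgb(255, 215, 0).
Lerp each channel 51% toward 128:
  R: 255 + 0.51×(128−255) = 255 − 64.77 = 190.23 → 190
  G: 215 + 0.51×(128−215) = 215 − 44.37 = 170.63 → 171
  B: 0 + 65.28 = 65.28 → 65
rgb(190, 171, 65) = #BEAB41.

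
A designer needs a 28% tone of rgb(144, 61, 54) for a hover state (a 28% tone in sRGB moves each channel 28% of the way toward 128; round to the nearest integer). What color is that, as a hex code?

#8C504B

Lerp each channel 28% toward 128:
  R: 144 + 0.28×(128−144) = 144 − 4.48 = 139.52 → 140
  G: 61 + 0.28×(128−61) = 61 + 18.76 = 79.76 → 80
  B: 54 + 20.72 = 74.72 → 75
rgb(140, 80, 75) = #8C504B.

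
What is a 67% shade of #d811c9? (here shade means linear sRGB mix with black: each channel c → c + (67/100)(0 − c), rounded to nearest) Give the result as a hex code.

#d811c9 is rgb(216, 17, 201).
Per channel, c → c + 0.67(0 − c):
  R: 216 − 144.72 = 71.28 → 71
  G: 17 + 0.67×(0−17) = 17 − 11.39 = 5.61 → 6
  B: 201 − 134.67 = 66.33 → 66
rgb(71, 6, 66) = #470642.

#470642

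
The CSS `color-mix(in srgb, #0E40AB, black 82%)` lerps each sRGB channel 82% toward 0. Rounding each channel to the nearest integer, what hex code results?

#030C1F

#0E40AB is rgb(14, 64, 171).
Per channel, c → c + 0.82(0 − c):
  R: 14 + 0.82×(0−14) = 14 − 11.48 = 2.52 → 3
  G: 64 − 52.48 = 11.52 → 12
  B: 171 + 0.82×(0−171) = 171 − 140.22 = 30.78 → 31
rgb(3, 12, 31) = #030C1F.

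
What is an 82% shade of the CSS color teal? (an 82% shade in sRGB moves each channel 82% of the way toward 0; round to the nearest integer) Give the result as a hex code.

CSS teal is rgb(0, 128, 128).
Lerp each channel 82% toward 0:
  R: 0 + 0.82×(0−0) = 0 + 0 = 0 → 0
  G: 128 − 104.96 = 23.04 → 23
  B: 128 − 104.96 = 23.04 → 23
rgb(0, 23, 23) = #001717.

#001717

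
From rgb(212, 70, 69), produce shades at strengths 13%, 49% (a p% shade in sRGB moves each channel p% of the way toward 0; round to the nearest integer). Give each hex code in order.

#B83D3C, #6C2423

13%: (212 − 27.56 = 184.44→184, 70 − 9.1 = 60.9→61, 69 − 8.97 = 60.03→60) → #B83D3C
49%: (212 − 103.88 = 108.12→108, 70 − 34.3 = 35.7→36, 69 − 33.81 = 35.19→35) → #6C2423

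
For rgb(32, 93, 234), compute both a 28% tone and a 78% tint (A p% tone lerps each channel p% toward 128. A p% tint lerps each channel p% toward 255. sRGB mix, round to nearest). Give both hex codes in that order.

28% tone:
  R: 32 + 26.88 = 58.88 → 59
  G: 93 + 0.28×(128−93) = 93 + 9.8 = 102.8 → 103
  B: 234 − 29.68 = 204.32 → 204
  → #3b67cc
78% tint:
  R: 32 + 0.78×(255−32) = 32 + 173.94 = 205.94 → 206
  G: 93 + 126.36 = 219.36 → 219
  B: 234 + 0.78×(255−234) = 234 + 16.38 = 250.38 → 250
  → #cedbfa

#3b67cc, #cedbfa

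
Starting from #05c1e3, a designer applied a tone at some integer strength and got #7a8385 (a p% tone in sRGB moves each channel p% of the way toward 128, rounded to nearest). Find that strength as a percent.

#05c1e3 is rgb(5, 193, 227); #7a8385 is rgb(122, 131, 133).
On the R channel (widest range): 122 ≈ 5 + (p/100)(128 − 5), so p ≈ 100×(122 − 5)/(128 − 5) = 11700/123 = 95.12.
p = 95 reproduces all three channels after rounding.

95%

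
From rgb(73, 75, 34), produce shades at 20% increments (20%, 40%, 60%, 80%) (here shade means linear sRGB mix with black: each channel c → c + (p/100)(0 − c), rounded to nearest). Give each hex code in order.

20%: (73 − 14.6 = 58.4→58, 75 − 15 = 60→60, 34 − 6.8 = 27.2→27) → #3a3c1b
40%: (73 − 29.2 = 43.8→44, 75 − 30 = 45→45, 34 − 13.6 = 20.4→20) → #2c2d14
60%: (73 − 43.8 = 29.2→29, 75 − 45 = 30→30, 34 − 20.4 = 13.6→14) → #1d1e0e
80%: (73 − 58.4 = 14.6→15, 75 − 60 = 15→15, 34 − 27.2 = 6.8→7) → #0f0f07

#3a3c1b, #2c2d14, #1d1e0e, #0f0f07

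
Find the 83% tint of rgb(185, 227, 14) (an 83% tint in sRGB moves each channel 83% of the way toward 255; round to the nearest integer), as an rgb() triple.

An 83% tint moves each channel 83% toward 255:
  R: 185 + 0.83×(255−185) = 185 + 58.1 = 243.1 → 243
  G: 227 + 0.83×(255−227) = 227 + 23.24 = 250.24 → 250
  B: 14 + 200.03 = 214.03 → 214

rgb(243, 250, 214)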